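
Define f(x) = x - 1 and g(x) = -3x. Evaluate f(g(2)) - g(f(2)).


f(g(2)) = -7
g(f(2)) = -3
Difference = -4

-4


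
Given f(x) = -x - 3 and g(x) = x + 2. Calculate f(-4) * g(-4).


f(-4) = 1
g(-4) = -2
Product = -2

-2


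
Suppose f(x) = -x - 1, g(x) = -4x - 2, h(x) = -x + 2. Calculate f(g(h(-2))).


17


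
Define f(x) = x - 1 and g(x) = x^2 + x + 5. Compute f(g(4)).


g(4) = 25
f(25) = 24

24


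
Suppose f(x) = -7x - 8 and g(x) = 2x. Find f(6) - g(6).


-62


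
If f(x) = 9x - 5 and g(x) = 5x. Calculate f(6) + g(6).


f(6) = 49
g(6) = 30
Sum = 79

79


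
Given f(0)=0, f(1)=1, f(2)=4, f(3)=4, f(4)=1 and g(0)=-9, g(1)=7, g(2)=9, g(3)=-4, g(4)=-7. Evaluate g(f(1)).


f(1) = 1
g(1) = 7

7


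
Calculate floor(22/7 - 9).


22/7 = 3.1429
3.1429 - 9 = -5.8571
floor(-5.8571) = -6

-6


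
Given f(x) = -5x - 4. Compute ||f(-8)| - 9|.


f(-8) = 36
|36| = 36
|36 - 9| = 27

27


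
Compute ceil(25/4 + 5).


25/4 = 6.25
6.25 + 5 = 11.25
ceil(11.25) = 12

12


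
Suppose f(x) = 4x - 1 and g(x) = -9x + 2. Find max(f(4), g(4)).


f(4) = 15
g(4) = -34
max = 15

15


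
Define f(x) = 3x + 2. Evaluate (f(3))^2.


f(3) = 11
(11)^2 = 121

121


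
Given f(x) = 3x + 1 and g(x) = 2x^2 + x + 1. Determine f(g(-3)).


g(-3) = 16
f(16) = 49

49


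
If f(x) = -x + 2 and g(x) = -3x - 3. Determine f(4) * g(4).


30


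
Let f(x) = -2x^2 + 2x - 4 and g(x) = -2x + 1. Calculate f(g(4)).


g(4) = -7
f(-7) = (-2)*(-7)^2 + 2*(-7) - 4 = -116

-116


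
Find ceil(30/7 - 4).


30/7 = 4.2857
4.2857 - 4 = 0.2857
ceil(0.2857) = 1

1


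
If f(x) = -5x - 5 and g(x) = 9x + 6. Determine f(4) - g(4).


f(4) = -25
g(4) = 42
Difference = -67

-67


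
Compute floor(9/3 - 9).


9/3 = 3
3 - 9 = -6
floor(-6) = -6

-6


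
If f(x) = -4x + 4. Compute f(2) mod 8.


4


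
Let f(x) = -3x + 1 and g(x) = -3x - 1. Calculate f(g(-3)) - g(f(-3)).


f(g(-3)) = -23
g(f(-3)) = -31
Difference = 8

8


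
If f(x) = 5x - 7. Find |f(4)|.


f(4) = 13
|13| = 13

13


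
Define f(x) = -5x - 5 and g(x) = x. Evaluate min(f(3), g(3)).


-20


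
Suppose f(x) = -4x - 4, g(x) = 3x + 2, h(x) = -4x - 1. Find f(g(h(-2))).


h(-2) = 7
g(7) = 23
f(23) = -96

-96


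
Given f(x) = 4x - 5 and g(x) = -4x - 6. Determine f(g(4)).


-93


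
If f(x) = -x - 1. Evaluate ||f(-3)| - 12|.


f(-3) = 2
|2| = 2
|2 - 12| = 10

10


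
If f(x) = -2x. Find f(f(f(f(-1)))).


f(-1) = 2
f(2) = -4
f(-4) = 8
f(8) = -16

-16


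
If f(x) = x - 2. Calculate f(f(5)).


f(5) = 3
f(3) = 1

1


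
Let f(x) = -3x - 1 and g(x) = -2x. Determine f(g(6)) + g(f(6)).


f(g(6)) = 35
g(f(6)) = 38
Sum = 73

73


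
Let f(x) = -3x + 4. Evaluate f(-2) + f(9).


-13


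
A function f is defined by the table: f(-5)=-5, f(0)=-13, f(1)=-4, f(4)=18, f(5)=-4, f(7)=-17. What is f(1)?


Reading from the table at x = 1

-4


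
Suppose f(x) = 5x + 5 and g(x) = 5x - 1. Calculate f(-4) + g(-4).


f(-4) = -15
g(-4) = -21
Sum = -36

-36


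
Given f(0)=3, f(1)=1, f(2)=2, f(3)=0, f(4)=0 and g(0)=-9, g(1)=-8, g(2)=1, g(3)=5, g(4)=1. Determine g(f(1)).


-8


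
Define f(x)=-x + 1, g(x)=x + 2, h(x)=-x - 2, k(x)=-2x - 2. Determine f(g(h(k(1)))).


k(1) = -4
h(-4) = 2
g(2) = 4
f(4) = -3

-3


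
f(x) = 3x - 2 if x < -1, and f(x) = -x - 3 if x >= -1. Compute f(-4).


-4 satisfies x < -1
f(-4) = -14

-14


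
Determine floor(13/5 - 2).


13/5 = 2.6
2.6 - 2 = 0.6
floor(0.6) = 0

0


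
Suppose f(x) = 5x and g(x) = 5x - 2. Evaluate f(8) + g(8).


78


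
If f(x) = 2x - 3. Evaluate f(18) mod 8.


f(18) = 33
33 mod 8 = 1

1


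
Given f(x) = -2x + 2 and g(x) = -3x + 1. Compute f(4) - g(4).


5


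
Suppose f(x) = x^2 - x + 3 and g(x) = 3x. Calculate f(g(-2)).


45


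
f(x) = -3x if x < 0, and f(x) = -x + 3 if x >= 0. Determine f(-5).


-5 satisfies x < 0
f(-5) = 15

15


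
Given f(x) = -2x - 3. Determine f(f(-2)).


f(-2) = 1
f(1) = -5

-5


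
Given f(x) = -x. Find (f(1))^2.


1


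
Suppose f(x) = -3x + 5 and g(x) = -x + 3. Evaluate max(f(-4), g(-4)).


f(-4) = 17
g(-4) = 7
max = 17

17


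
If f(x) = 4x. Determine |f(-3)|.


f(-3) = -12
|-12| = 12

12


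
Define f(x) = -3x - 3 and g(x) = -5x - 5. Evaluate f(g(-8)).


g(-8) = 35
f(35) = -108

-108


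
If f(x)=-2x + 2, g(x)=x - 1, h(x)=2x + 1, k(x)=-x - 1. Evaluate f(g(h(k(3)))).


k(3) = -4
h(-4) = -7
g(-7) = -8
f(-8) = 18

18


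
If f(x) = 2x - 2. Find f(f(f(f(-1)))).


f(-1) = -4
f(-4) = -10
f(-10) = -22
f(-22) = -46

-46


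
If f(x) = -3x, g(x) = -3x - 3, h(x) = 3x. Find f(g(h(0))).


9


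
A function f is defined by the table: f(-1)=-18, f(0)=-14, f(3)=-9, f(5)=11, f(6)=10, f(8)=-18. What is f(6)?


10


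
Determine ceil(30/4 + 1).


30/4 = 7.5
7.5 + 1 = 8.5
ceil(8.5) = 9

9


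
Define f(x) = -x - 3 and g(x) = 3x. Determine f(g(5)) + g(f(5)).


-42


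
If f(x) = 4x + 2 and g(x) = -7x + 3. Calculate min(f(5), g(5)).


f(5) = 22
g(5) = -32
min = -32

-32


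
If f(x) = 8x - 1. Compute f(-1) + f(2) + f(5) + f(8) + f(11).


f(-1) = -9
f(2) = 15
f(5) = 39
f(8) = 63
f(11) = 87
Sum = 195

195


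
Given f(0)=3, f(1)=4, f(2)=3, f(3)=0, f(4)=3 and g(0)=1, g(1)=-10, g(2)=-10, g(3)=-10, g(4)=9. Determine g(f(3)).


f(3) = 0
g(0) = 1

1


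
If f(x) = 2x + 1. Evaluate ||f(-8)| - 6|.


f(-8) = -15
|-15| = 15
|15 - 6| = 9

9


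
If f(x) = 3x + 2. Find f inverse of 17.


5


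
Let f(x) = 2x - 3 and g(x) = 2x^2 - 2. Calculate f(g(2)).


g(2) = 6
f(6) = 9

9


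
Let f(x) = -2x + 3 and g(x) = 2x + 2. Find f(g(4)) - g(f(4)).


f(g(4)) = -17
g(f(4)) = -8
Difference = -9

-9


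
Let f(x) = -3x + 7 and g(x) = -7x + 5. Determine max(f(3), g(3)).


f(3) = -2
g(3) = -16
max = -2

-2


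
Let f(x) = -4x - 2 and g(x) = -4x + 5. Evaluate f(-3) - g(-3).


f(-3) = 10
g(-3) = 17
Difference = -7

-7


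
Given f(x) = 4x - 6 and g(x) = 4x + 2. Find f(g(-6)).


g(-6) = -22
f(-22) = -94

-94


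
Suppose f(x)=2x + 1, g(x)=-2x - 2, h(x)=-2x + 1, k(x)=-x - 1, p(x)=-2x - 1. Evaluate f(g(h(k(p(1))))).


p(1) = -3
k(-3) = 2
h(2) = -3
g(-3) = 4
f(4) = 9

9


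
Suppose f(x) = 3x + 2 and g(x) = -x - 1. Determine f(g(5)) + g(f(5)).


f(g(5)) = -16
g(f(5)) = -18
Sum = -34

-34


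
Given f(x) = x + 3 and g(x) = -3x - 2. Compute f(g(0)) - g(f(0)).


f(g(0)) = 1
g(f(0)) = -11
Difference = 12

12


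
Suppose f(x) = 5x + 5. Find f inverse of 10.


Solve 5x + 5 = 10
x = (10 - 5) / 5 = 1

1


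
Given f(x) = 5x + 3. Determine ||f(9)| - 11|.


f(9) = 48
|48| = 48
|48 - 11| = 37

37


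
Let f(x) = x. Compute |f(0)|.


f(0) = 0
|0| = 0

0


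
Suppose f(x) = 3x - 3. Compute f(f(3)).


f(3) = 6
f(6) = 15

15


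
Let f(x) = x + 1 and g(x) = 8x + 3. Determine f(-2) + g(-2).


-14


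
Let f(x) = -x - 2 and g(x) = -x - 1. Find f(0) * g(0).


f(0) = -2
g(0) = -1
Product = 2

2


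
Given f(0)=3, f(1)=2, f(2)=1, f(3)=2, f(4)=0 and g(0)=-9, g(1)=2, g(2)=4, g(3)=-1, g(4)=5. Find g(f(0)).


f(0) = 3
g(3) = -1

-1


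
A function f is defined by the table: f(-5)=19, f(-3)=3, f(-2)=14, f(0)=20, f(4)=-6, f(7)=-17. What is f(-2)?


Reading from the table at x = -2

14


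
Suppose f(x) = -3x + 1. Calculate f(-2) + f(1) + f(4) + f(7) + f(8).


f(-2) = 7
f(1) = -2
f(4) = -11
f(7) = -20
f(8) = -23
Sum = -49

-49


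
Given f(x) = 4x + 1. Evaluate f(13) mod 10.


f(13) = 53
53 mod 10 = 3

3


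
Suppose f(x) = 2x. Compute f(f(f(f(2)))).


32


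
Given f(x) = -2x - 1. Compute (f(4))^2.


81


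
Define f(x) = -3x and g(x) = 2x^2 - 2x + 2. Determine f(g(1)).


g(1) = 2
f(2) = -6

-6


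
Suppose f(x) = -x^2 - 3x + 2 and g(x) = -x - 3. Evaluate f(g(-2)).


g(-2) = -1
f(-1) = (-1)*(-1)^2 - 3*(-1) + 2 = 4

4


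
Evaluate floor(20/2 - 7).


20/2 = 10
10 - 7 = 3
floor(3) = 3

3


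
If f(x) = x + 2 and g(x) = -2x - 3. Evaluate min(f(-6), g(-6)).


-4


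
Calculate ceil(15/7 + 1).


15/7 = 2.1429
2.1429 + 1 = 3.1429
ceil(3.1429) = 4

4


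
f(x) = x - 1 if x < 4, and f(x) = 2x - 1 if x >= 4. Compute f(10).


10 satisfies x >= 4
f(10) = 19

19


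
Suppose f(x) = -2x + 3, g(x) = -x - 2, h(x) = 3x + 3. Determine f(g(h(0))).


13


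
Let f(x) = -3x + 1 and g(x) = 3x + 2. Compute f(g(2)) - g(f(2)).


f(g(2)) = -23
g(f(2)) = -13
Difference = -10

-10


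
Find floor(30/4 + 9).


30/4 = 7.5
7.5 + 9 = 16.5
floor(16.5) = 16

16


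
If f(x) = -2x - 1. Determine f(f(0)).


f(0) = -1
f(-1) = 1

1


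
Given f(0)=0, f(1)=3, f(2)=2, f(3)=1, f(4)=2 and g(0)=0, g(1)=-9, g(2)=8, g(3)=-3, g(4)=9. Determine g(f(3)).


-9


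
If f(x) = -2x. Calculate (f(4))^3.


-512


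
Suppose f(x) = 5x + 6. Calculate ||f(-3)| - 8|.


1


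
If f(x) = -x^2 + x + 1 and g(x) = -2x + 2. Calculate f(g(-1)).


g(-1) = 4
f(4) = (-1)*(4)^2 + 1*(4) + 1 = -11

-11


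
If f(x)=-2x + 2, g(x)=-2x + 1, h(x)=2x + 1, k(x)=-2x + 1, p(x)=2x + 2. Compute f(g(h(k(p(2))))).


p(2) = 6
k(6) = -11
h(-11) = -21
g(-21) = 43
f(43) = -84

-84


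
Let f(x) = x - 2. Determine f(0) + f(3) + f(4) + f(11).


f(0) = -2
f(3) = 1
f(4) = 2
f(11) = 9
Sum = 10

10


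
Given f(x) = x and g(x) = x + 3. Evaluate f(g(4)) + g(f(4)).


f(g(4)) = 7
g(f(4)) = 7
Sum = 14

14


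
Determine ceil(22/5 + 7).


22/5 = 4.4
4.4 + 7 = 11.4
ceil(11.4) = 12

12


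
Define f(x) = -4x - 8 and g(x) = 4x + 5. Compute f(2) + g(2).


f(2) = -16
g(2) = 13
Sum = -3

-3


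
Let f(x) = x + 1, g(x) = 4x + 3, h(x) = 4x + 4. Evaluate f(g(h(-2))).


h(-2) = -4
g(-4) = -13
f(-13) = -12

-12


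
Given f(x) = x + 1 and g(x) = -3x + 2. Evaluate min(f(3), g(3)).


f(3) = 4
g(3) = -7
min = -7

-7


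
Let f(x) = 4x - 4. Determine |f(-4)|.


f(-4) = -20
|-20| = 20

20


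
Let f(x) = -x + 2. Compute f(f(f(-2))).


f(-2) = 4
f(4) = -2
f(-2) = 4

4


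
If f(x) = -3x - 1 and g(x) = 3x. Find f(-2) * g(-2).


f(-2) = 5
g(-2) = -6
Product = -30

-30


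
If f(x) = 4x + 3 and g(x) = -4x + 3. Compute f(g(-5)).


g(-5) = 23
f(23) = 95

95


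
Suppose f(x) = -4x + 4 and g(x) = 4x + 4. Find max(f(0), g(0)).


f(0) = 4
g(0) = 4
max = 4

4


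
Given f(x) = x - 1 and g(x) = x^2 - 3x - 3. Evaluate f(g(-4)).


g(-4) = 25
f(25) = 24

24


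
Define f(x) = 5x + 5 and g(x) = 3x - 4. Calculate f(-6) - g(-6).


f(-6) = -25
g(-6) = -22
Difference = -3

-3


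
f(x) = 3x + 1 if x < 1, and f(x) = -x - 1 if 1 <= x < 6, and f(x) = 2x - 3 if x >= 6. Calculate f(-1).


-1 satisfies x < 1
f(-1) = -2

-2


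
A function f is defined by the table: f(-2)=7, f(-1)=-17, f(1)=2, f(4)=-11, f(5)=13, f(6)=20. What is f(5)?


Reading from the table at x = 5

13


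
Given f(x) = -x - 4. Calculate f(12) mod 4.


f(12) = -16
-16 mod 4 = 0

0


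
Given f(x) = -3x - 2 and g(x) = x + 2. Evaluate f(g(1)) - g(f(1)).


-8


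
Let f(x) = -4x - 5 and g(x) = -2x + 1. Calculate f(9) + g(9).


f(9) = -41
g(9) = -17
Sum = -58

-58


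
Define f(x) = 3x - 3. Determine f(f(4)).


24


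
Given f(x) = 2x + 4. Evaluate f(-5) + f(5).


f(-5) = -6
f(5) = 14
Sum = 8

8


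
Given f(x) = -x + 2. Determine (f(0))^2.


f(0) = 2
(2)^2 = 4

4


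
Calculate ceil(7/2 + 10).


7/2 = 3.5
3.5 + 10 = 13.5
ceil(13.5) = 14

14


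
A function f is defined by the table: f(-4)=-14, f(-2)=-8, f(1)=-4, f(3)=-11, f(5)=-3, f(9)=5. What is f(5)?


Reading from the table at x = 5

-3


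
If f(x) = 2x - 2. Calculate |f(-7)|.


f(-7) = -16
|-16| = 16

16


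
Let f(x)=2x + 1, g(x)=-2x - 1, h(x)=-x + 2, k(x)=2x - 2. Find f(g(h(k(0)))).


k(0) = -2
h(-2) = 4
g(4) = -9
f(-9) = -17

-17


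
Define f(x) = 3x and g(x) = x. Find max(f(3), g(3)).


f(3) = 9
g(3) = 3
max = 9

9


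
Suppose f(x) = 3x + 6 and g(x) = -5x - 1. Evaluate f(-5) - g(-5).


f(-5) = -9
g(-5) = 24
Difference = -33

-33


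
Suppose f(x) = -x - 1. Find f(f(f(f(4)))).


f(4) = -5
f(-5) = 4
f(4) = -5
f(-5) = 4

4


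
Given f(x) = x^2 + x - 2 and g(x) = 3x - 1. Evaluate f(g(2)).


28


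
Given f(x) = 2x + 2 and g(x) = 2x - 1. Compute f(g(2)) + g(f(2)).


f(g(2)) = 8
g(f(2)) = 11
Sum = 19

19


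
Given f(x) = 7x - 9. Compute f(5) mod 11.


f(5) = 26
26 mod 11 = 4

4


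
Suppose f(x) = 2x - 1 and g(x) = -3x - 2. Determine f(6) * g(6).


f(6) = 11
g(6) = -20
Product = -220

-220


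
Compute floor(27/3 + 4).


13


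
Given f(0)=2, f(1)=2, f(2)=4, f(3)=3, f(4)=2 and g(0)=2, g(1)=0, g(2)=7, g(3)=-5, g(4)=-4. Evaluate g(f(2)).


f(2) = 4
g(4) = -4

-4


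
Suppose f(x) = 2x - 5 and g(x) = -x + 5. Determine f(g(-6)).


g(-6) = 11
f(11) = 17

17


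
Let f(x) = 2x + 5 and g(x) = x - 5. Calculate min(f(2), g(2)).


f(2) = 9
g(2) = -3
min = -3

-3


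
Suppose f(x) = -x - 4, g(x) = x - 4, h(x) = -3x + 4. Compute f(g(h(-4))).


h(-4) = 16
g(16) = 12
f(12) = -16

-16


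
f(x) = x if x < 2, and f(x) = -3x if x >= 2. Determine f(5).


5 satisfies x >= 2
f(5) = -15

-15


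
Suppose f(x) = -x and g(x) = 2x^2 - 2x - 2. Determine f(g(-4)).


-38


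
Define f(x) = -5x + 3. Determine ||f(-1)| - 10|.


f(-1) = 8
|8| = 8
|8 - 10| = 2

2


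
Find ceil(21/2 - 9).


21/2 = 10.5
10.5 - 9 = 1.5
ceil(1.5) = 2

2


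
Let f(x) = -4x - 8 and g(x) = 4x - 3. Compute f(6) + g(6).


f(6) = -32
g(6) = 21
Sum = -11

-11


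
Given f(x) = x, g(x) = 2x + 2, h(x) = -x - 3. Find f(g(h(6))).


h(6) = -9
g(-9) = -16
f(-16) = -16

-16


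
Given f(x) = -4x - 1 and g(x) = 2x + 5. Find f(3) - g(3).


f(3) = -13
g(3) = 11
Difference = -24

-24


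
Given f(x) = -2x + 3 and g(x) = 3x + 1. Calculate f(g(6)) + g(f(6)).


-61


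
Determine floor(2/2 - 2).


2/2 = 1
1 - 2 = -1
floor(-1) = -1

-1


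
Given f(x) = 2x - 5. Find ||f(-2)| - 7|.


f(-2) = -9
|-9| = 9
|9 - 7| = 2

2


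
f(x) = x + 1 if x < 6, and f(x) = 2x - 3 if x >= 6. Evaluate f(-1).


0


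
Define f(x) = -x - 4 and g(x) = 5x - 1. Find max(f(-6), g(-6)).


f(-6) = 2
g(-6) = -31
max = 2

2


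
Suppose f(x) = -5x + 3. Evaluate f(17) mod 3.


2


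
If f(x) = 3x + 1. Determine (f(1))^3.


f(1) = 4
(4)^3 = 64

64


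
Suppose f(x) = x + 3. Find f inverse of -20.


Solve x + 3 = -20
x = (-20 - 3) / 1 = -23

-23


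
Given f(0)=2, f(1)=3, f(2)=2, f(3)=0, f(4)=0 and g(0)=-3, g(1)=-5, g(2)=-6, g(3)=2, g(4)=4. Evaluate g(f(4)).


f(4) = 0
g(0) = -3

-3


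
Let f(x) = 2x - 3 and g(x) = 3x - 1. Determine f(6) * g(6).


f(6) = 9
g(6) = 17
Product = 153

153


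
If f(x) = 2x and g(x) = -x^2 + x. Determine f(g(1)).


g(1) = 0
f(0) = 0

0


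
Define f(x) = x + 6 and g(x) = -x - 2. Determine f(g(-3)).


g(-3) = 1
f(1) = 7

7


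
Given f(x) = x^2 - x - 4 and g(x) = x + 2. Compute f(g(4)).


g(4) = 6
f(6) = 1*(6)^2 - 1*(6) - 4 = 26

26


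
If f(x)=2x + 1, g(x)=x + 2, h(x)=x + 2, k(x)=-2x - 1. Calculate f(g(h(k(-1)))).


k(-1) = 1
h(1) = 3
g(3) = 5
f(5) = 11

11


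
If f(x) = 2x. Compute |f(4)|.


f(4) = 8
|8| = 8

8


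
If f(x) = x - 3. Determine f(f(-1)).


f(-1) = -4
f(-4) = -7

-7


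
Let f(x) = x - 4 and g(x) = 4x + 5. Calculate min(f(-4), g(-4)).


f(-4) = -8
g(-4) = -11
min = -11

-11


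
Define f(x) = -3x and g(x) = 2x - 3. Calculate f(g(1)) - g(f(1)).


f(g(1)) = 3
g(f(1)) = -9
Difference = 12

12


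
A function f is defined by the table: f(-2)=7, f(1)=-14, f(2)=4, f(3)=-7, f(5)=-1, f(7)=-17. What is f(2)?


Reading from the table at x = 2

4


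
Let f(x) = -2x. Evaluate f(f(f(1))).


f(1) = -2
f(-2) = 4
f(4) = -8

-8


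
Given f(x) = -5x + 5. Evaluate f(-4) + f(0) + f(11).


f(-4) = 25
f(0) = 5
f(11) = -50
Sum = -20

-20


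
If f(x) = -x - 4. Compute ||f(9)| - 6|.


f(9) = -13
|-13| = 13
|13 - 6| = 7

7


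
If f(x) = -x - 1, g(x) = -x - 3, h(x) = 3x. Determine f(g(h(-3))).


-7


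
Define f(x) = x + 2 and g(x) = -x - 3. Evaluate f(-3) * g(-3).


0


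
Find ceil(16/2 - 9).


16/2 = 8
8 - 9 = -1
ceil(-1) = -1

-1


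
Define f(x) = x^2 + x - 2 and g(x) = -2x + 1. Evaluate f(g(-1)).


g(-1) = 3
f(3) = 1*(3)^2 + 1*(3) - 2 = 10

10


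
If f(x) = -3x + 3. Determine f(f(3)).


f(3) = -6
f(-6) = 21

21


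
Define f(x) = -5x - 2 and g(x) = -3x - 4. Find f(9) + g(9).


f(9) = -47
g(9) = -31
Sum = -78

-78


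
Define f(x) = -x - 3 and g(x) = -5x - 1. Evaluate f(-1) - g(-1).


f(-1) = -2
g(-1) = 4
Difference = -6

-6


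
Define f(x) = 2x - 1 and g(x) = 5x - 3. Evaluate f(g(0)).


g(0) = -3
f(-3) = -7

-7


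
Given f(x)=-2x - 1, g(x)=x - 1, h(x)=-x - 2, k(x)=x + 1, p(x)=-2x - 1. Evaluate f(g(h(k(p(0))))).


p(0) = -1
k(-1) = 0
h(0) = -2
g(-2) = -3
f(-3) = 5

5


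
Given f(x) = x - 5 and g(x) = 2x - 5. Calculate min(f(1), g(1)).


f(1) = -4
g(1) = -3
min = -4

-4


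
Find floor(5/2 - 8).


-6


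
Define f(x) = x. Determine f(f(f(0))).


0


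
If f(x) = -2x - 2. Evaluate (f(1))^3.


f(1) = -4
(-4)^3 = -64

-64


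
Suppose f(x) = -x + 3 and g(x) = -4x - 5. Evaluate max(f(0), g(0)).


f(0) = 3
g(0) = -5
max = 3

3


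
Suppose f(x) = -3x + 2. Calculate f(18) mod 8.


4


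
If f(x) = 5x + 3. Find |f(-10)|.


f(-10) = -47
|-47| = 47

47


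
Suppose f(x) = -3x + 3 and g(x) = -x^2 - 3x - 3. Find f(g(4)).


g(4) = -31
f(-31) = 96

96


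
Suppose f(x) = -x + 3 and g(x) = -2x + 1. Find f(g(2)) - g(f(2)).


f(g(2)) = 6
g(f(2)) = -1
Difference = 7

7


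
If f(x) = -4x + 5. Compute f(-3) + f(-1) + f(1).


f(-3) = 17
f(-1) = 9
f(1) = 1
Sum = 27

27


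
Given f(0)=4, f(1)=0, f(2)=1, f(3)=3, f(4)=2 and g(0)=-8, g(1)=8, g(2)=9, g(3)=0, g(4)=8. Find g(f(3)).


0


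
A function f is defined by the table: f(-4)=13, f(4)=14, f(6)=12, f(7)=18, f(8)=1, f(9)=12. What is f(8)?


1


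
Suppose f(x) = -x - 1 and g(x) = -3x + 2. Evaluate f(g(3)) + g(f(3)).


f(g(3)) = 6
g(f(3)) = 14
Sum = 20

20


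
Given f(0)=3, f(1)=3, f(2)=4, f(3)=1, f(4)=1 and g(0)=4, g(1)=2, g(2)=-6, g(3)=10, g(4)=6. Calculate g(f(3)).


f(3) = 1
g(1) = 2

2


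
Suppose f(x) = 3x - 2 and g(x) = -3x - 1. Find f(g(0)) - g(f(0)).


f(g(0)) = -5
g(f(0)) = 5
Difference = -10

-10


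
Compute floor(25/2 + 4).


25/2 = 12.5
12.5 + 4 = 16.5
floor(16.5) = 16

16


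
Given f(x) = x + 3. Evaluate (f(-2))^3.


1


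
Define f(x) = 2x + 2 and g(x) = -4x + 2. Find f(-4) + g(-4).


f(-4) = -6
g(-4) = 18
Sum = 12

12


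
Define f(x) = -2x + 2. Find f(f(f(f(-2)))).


f(-2) = 6
f(6) = -10
f(-10) = 22
f(22) = -42

-42


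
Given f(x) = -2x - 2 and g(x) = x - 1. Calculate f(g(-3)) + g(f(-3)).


f(g(-3)) = 6
g(f(-3)) = 3
Sum = 9

9


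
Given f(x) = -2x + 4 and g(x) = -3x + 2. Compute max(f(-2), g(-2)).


f(-2) = 8
g(-2) = 8
max = 8

8


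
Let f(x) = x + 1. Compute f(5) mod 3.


f(5) = 6
6 mod 3 = 0

0


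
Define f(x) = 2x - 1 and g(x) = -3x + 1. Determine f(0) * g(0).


f(0) = -1
g(0) = 1
Product = -1

-1


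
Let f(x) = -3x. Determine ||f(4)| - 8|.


f(4) = -12
|-12| = 12
|12 - 8| = 4

4


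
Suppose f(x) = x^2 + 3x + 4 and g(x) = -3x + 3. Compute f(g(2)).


g(2) = -3
f(-3) = 1*(-3)^2 + 3*(-3) + 4 = 4

4


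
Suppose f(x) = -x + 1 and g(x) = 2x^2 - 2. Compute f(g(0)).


3


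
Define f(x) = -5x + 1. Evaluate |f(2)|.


9


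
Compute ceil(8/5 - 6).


8/5 = 1.6
1.6 - 6 = -4.4
ceil(-4.4) = -4

-4


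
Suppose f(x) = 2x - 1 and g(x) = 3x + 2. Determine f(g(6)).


g(6) = 20
f(20) = 39

39


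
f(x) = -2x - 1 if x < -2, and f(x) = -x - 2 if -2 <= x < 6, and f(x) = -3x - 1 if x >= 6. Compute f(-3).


-3 satisfies x < -2
f(-3) = 5

5


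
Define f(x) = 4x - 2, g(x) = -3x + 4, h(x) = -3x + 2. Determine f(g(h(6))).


h(6) = -16
g(-16) = 52
f(52) = 206

206


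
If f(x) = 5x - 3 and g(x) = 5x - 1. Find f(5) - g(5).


f(5) = 22
g(5) = 24
Difference = -2

-2


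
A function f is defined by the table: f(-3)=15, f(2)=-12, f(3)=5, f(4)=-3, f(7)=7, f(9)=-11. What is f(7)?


Reading from the table at x = 7

7


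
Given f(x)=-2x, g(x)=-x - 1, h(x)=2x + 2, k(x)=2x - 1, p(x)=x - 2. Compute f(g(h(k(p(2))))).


2


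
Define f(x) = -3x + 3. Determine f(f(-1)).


f(-1) = 6
f(6) = -15

-15


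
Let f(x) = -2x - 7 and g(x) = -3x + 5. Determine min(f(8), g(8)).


f(8) = -23
g(8) = -19
min = -23

-23


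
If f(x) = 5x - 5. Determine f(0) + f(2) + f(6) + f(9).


f(0) = -5
f(2) = 5
f(6) = 25
f(9) = 40
Sum = 65

65


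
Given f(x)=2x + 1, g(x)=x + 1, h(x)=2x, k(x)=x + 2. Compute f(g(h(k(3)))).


k(3) = 5
h(5) = 10
g(10) = 11
f(11) = 23

23


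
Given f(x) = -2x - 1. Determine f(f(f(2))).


f(2) = -5
f(-5) = 9
f(9) = -19

-19


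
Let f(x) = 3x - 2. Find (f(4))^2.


f(4) = 10
(10)^2 = 100

100


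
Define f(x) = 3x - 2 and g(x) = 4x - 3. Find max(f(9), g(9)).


f(9) = 25
g(9) = 33
max = 33

33


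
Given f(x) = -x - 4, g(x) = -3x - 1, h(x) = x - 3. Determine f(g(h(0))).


h(0) = -3
g(-3) = 8
f(8) = -12

-12


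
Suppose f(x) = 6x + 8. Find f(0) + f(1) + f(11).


f(0) = 8
f(1) = 14
f(11) = 74
Sum = 96

96


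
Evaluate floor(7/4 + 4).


7/4 = 1.75
1.75 + 4 = 5.75
floor(5.75) = 5

5


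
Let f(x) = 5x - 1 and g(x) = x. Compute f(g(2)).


g(2) = 2
f(2) = 9

9


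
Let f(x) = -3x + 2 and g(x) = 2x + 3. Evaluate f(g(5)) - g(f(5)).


f(g(5)) = -37
g(f(5)) = -23
Difference = -14

-14


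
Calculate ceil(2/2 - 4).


2/2 = 1
1 - 4 = -3
ceil(-3) = -3

-3


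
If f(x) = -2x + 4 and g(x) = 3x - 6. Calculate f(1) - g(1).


f(1) = 2
g(1) = -3
Difference = 5

5


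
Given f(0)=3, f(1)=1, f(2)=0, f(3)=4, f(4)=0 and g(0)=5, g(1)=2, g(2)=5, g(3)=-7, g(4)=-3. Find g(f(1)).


f(1) = 1
g(1) = 2

2


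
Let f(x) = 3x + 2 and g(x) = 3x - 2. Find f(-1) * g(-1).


5


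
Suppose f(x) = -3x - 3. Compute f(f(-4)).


-30


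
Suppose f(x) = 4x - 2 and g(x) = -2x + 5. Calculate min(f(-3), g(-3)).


f(-3) = -14
g(-3) = 11
min = -14

-14


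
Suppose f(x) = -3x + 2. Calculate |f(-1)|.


f(-1) = 5
|5| = 5

5


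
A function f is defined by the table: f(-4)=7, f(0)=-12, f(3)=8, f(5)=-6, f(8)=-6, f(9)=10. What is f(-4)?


7


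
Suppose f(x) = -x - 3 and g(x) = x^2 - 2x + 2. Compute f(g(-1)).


g(-1) = 5
f(5) = -8

-8


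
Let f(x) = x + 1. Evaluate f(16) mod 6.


f(16) = 17
17 mod 6 = 5

5


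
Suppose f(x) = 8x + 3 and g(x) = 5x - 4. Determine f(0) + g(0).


f(0) = 3
g(0) = -4
Sum = -1

-1


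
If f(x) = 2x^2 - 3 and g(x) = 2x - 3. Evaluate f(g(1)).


g(1) = -1
f(-1) = 2*(-1)^2 - 3 = -1

-1


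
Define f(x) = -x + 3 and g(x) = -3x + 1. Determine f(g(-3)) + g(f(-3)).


f(g(-3)) = -7
g(f(-3)) = -17
Sum = -24

-24


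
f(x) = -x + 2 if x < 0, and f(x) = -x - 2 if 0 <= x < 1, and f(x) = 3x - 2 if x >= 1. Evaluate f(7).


7 satisfies x >= 1
f(7) = 19

19


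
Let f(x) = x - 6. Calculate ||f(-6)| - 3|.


f(-6) = -12
|-12| = 12
|12 - 3| = 9

9


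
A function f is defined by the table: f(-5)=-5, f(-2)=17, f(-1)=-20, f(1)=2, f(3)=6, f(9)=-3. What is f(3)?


6


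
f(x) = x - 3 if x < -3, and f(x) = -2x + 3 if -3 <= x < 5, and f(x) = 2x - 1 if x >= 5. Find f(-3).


9


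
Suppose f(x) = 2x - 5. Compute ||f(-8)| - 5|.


f(-8) = -21
|-21| = 21
|21 - 5| = 16

16


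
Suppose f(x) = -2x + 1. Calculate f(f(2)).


f(2) = -3
f(-3) = 7

7


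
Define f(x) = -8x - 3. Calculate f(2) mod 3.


f(2) = -19
-19 mod 3 = 2

2


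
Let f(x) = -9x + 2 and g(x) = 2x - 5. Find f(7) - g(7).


f(7) = -61
g(7) = 9
Difference = -70

-70


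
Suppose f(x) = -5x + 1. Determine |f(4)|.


f(4) = -19
|-19| = 19

19


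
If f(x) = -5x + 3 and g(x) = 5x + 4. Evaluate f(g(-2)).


g(-2) = -6
f(-6) = 33

33


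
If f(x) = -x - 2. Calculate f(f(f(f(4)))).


f(4) = -6
f(-6) = 4
f(4) = -6
f(-6) = 4

4


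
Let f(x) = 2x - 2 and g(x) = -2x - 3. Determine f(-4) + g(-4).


f(-4) = -10
g(-4) = 5
Sum = -5

-5


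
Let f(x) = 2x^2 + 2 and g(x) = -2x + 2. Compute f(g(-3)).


g(-3) = 8
f(8) = 2*(8)^2 + 2 = 130

130


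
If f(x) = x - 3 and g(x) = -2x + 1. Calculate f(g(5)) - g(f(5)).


f(g(5)) = -12
g(f(5)) = -3
Difference = -9

-9


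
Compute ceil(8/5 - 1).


8/5 = 1.6
1.6 - 1 = 0.6
ceil(0.6) = 1

1


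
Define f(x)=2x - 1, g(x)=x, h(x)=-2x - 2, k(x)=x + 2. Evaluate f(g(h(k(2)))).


k(2) = 4
h(4) = -10
g(-10) = -10
f(-10) = -21

-21


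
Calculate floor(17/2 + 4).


12


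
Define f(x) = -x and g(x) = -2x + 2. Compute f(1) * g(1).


f(1) = -1
g(1) = 0
Product = 0

0


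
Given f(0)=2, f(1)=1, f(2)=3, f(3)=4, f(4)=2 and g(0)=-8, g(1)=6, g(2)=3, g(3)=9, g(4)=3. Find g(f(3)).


3


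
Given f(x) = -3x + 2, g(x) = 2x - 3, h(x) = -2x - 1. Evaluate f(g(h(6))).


h(6) = -13
g(-13) = -29
f(-29) = 89

89


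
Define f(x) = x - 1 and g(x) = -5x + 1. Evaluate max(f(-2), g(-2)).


f(-2) = -3
g(-2) = 11
max = 11

11


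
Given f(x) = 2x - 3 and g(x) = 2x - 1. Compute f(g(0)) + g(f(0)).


f(g(0)) = -5
g(f(0)) = -7
Sum = -12

-12


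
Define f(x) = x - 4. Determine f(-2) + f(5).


f(-2) = -6
f(5) = 1
Sum = -5

-5


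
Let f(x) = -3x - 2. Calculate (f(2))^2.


f(2) = -8
(-8)^2 = 64

64


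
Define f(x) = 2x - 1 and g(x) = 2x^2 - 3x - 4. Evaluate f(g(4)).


31


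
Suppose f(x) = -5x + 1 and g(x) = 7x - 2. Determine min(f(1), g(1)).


-4


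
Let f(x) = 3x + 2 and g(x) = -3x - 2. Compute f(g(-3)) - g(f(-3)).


f(g(-3)) = 23
g(f(-3)) = 19
Difference = 4

4


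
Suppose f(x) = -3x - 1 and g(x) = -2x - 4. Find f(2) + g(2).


f(2) = -7
g(2) = -8
Sum = -15

-15


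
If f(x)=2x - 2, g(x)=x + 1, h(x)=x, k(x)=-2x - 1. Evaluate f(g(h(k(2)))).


k(2) = -5
h(-5) = -5
g(-5) = -4
f(-4) = -10

-10


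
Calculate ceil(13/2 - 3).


13/2 = 6.5
6.5 - 3 = 3.5
ceil(3.5) = 4

4


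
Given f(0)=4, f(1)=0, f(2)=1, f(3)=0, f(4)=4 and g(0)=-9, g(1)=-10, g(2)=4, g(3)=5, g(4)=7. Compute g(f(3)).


f(3) = 0
g(0) = -9

-9


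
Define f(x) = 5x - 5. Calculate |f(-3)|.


f(-3) = -20
|-20| = 20

20


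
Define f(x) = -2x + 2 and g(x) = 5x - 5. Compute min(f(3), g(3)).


f(3) = -4
g(3) = 10
min = -4

-4


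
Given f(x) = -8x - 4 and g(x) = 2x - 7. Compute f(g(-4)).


g(-4) = -15
f(-15) = 116

116


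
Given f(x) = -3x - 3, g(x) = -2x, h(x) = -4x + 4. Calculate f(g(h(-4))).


h(-4) = 20
g(20) = -40
f(-40) = 117

117


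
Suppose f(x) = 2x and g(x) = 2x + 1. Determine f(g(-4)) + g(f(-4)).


f(g(-4)) = -14
g(f(-4)) = -15
Sum = -29

-29


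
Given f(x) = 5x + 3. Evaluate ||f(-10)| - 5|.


42


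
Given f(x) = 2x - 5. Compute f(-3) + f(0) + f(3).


-15


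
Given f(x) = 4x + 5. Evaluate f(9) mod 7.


6


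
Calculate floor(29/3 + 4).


29/3 = 9.6667
9.6667 + 4 = 13.6667
floor(13.6667) = 13

13


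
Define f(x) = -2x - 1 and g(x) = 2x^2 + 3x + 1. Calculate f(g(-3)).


g(-3) = 10
f(10) = -21

-21


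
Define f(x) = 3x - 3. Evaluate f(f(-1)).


f(-1) = -6
f(-6) = -21

-21


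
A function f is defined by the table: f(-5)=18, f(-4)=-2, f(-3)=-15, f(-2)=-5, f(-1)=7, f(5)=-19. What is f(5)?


Reading from the table at x = 5

-19


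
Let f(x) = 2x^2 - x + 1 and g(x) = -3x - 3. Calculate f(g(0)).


g(0) = -3
f(-3) = 2*(-3)^2 - 1*(-3) + 1 = 22

22


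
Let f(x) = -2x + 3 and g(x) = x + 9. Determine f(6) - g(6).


f(6) = -9
g(6) = 15
Difference = -24

-24


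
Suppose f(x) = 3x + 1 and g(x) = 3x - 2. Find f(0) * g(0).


f(0) = 1
g(0) = -2
Product = -2

-2


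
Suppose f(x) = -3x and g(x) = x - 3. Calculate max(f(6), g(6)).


f(6) = -18
g(6) = 3
max = 3

3


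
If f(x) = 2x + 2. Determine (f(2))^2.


f(2) = 6
(6)^2 = 36

36


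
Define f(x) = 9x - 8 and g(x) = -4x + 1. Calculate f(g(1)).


g(1) = -3
f(-3) = -35

-35


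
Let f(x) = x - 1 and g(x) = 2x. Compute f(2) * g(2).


4


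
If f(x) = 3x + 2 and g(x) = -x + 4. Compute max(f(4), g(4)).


14


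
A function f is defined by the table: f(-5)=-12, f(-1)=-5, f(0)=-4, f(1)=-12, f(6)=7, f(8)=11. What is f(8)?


Reading from the table at x = 8

11


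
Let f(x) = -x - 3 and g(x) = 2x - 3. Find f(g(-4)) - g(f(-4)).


f(g(-4)) = 8
g(f(-4)) = -1
Difference = 9

9


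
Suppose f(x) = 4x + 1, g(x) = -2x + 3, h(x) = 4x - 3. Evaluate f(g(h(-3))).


h(-3) = -15
g(-15) = 33
f(33) = 133

133


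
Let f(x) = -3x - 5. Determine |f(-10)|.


f(-10) = 25
|25| = 25

25


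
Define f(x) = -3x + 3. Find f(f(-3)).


f(-3) = 12
f(12) = -33

-33


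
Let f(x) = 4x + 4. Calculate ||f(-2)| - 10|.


f(-2) = -4
|-4| = 4
|4 - 10| = 6

6


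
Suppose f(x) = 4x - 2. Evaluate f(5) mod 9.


0


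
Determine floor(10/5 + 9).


10/5 = 2
2 + 9 = 11
floor(11) = 11

11


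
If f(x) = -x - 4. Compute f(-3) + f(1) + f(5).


f(-3) = -1
f(1) = -5
f(5) = -9
Sum = -15

-15


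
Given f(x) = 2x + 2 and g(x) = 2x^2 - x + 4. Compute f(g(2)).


g(2) = 10
f(10) = 22

22


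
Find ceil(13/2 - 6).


13/2 = 6.5
6.5 - 6 = 0.5
ceil(0.5) = 1

1


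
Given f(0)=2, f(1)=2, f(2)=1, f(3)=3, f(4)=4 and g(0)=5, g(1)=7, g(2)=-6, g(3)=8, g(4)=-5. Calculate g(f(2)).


f(2) = 1
g(1) = 7

7


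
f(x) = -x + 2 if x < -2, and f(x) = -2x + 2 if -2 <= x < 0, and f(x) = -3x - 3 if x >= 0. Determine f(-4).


6


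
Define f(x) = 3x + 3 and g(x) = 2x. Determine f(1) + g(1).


f(1) = 6
g(1) = 2
Sum = 8

8


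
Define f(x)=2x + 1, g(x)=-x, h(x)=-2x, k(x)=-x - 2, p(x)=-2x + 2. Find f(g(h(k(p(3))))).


p(3) = -4
k(-4) = 2
h(2) = -4
g(-4) = 4
f(4) = 9

9


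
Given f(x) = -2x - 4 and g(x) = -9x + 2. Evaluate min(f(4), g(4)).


f(4) = -12
g(4) = -34
min = -34

-34


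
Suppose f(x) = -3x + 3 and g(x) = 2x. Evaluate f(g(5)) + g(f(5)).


f(g(5)) = -27
g(f(5)) = -24
Sum = -51

-51


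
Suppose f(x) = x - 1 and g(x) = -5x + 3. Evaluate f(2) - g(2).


f(2) = 1
g(2) = -7
Difference = 8

8


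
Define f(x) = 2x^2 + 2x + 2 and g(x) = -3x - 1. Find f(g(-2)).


g(-2) = 5
f(5) = 2*(5)^2 + 2*(5) + 2 = 62

62


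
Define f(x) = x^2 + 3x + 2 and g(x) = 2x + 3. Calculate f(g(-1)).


g(-1) = 1
f(1) = 1*(1)^2 + 3*(1) + 2 = 6

6


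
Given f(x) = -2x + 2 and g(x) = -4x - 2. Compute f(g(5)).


g(5) = -22
f(-22) = 46

46


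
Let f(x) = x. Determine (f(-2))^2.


f(-2) = -2
(-2)^2 = 4

4


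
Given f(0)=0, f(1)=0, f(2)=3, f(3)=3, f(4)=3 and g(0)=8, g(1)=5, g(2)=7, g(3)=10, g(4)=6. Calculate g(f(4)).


f(4) = 3
g(3) = 10

10


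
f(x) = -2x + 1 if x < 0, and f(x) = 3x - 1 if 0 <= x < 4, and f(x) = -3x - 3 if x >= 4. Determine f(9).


9 satisfies x >= 4
f(9) = -30

-30


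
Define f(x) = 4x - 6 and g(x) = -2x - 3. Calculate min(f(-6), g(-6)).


f(-6) = -30
g(-6) = 9
min = -30

-30


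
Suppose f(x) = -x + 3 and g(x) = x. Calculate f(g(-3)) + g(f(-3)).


f(g(-3)) = 6
g(f(-3)) = 6
Sum = 12

12


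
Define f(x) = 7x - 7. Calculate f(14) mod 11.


3


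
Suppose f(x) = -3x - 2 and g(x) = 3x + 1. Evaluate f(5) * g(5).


f(5) = -17
g(5) = 16
Product = -272

-272


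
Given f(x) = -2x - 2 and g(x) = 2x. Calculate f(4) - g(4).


f(4) = -10
g(4) = 8
Difference = -18

-18


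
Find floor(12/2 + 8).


12/2 = 6
6 + 8 = 14
floor(14) = 14

14


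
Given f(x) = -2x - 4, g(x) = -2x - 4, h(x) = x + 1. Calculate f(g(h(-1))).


h(-1) = 0
g(0) = -4
f(-4) = 4

4


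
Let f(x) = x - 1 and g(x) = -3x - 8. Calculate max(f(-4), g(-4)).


f(-4) = -5
g(-4) = 4
max = 4

4


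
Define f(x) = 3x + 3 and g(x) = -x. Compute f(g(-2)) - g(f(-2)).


f(g(-2)) = 9
g(f(-2)) = 3
Difference = 6

6


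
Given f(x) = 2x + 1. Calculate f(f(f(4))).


39


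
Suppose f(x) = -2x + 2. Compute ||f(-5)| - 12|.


0


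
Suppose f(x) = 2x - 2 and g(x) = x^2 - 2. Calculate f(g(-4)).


26


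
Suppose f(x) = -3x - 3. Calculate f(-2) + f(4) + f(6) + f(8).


f(-2) = 3
f(4) = -15
f(6) = -21
f(8) = -27
Sum = -60

-60


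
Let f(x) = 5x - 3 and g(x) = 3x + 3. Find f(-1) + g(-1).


f(-1) = -8
g(-1) = 0
Sum = -8

-8


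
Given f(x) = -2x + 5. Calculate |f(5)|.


5


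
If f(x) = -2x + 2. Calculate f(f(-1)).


f(-1) = 4
f(4) = -6

-6


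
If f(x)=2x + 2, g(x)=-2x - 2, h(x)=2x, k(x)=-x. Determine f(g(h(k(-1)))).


k(-1) = 1
h(1) = 2
g(2) = -6
f(-6) = -10

-10


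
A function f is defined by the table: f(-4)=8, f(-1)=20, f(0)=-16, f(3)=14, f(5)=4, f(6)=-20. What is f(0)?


Reading from the table at x = 0

-16


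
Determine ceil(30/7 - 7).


30/7 = 4.2857
4.2857 - 7 = -2.7143
ceil(-2.7143) = -2

-2


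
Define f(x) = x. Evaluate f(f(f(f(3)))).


f(3) = 3
f(3) = 3
f(3) = 3
f(3) = 3

3


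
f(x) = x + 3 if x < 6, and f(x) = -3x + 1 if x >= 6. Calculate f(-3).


0


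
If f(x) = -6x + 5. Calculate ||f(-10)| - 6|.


59


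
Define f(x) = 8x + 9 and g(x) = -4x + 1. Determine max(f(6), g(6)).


57


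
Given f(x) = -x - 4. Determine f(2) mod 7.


f(2) = -6
-6 mod 7 = 1

1


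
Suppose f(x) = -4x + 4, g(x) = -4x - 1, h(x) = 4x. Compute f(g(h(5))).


h(5) = 20
g(20) = -81
f(-81) = 328

328


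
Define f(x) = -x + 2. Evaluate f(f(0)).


f(0) = 2
f(2) = 0

0


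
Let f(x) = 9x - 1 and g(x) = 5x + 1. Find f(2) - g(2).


f(2) = 17
g(2) = 11
Difference = 6

6


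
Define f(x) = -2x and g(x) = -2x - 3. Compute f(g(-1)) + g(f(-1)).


f(g(-1)) = 2
g(f(-1)) = -7
Sum = -5

-5


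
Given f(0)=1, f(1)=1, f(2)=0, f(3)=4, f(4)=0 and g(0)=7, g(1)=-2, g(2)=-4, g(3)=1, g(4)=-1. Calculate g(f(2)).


f(2) = 0
g(0) = 7

7


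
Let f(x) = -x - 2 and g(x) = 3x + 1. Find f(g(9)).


g(9) = 28
f(28) = -30

-30


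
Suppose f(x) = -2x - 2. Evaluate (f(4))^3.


f(4) = -10
(-10)^3 = -1000

-1000


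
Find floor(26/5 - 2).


3


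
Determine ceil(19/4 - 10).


19/4 = 4.75
4.75 - 10 = -5.25
ceil(-5.25) = -5

-5


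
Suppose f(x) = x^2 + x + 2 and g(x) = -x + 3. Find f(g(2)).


g(2) = 1
f(1) = 1*(1)^2 + 1*(1) + 2 = 4

4


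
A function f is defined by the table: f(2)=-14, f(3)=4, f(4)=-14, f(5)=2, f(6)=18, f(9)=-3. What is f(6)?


Reading from the table at x = 6

18


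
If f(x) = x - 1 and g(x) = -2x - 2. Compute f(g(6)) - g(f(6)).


f(g(6)) = -15
g(f(6)) = -12
Difference = -3

-3


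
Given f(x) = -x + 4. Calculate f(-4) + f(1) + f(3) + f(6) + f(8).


f(-4) = 8
f(1) = 3
f(3) = 1
f(6) = -2
f(8) = -4
Sum = 6

6


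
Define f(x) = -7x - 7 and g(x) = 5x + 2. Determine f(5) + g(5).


f(5) = -42
g(5) = 27
Sum = -15

-15


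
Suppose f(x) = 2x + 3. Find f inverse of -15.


Solve 2x + 3 = -15
x = (-15 - 3) / 2 = -9

-9


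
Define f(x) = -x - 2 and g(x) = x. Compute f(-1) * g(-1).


f(-1) = -1
g(-1) = -1
Product = 1

1


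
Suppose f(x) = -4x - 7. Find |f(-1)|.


f(-1) = -3
|-3| = 3

3


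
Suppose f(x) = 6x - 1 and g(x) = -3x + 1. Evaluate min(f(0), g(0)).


f(0) = -1
g(0) = 1
min = -1

-1


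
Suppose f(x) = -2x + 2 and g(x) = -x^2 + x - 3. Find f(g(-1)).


g(-1) = -5
f(-5) = 12

12


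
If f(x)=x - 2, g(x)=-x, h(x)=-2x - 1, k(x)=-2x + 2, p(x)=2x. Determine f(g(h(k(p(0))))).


p(0) = 0
k(0) = 2
h(2) = -5
g(-5) = 5
f(5) = 3

3


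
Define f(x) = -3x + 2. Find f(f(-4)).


f(-4) = 14
f(14) = -40

-40


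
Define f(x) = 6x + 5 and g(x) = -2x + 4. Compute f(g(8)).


g(8) = -12
f(-12) = -67

-67


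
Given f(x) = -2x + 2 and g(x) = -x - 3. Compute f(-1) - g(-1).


f(-1) = 4
g(-1) = -2
Difference = 6

6


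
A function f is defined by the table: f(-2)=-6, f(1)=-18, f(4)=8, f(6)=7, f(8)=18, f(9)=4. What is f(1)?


Reading from the table at x = 1

-18


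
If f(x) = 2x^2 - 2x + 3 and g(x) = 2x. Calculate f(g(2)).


g(2) = 4
f(4) = 2*(4)^2 - 2*(4) + 3 = 27

27


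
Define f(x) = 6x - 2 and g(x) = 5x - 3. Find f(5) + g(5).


f(5) = 28
g(5) = 22
Sum = 50

50


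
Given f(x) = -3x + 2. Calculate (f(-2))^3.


f(-2) = 8
(8)^3 = 512

512


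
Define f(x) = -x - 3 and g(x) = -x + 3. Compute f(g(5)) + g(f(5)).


f(g(5)) = -1
g(f(5)) = 11
Sum = 10

10


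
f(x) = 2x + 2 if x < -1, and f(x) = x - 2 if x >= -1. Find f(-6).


-10


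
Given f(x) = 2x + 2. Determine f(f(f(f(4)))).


f(4) = 10
f(10) = 22
f(22) = 46
f(46) = 94

94


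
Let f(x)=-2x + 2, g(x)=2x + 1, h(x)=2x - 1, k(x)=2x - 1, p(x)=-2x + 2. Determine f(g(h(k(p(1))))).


p(1) = 0
k(0) = -1
h(-1) = -3
g(-3) = -5
f(-5) = 12

12


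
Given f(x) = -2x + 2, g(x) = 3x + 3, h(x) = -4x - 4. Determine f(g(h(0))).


20


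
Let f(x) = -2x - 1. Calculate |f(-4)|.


f(-4) = 7
|7| = 7

7


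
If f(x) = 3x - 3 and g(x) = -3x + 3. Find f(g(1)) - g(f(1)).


f(g(1)) = -3
g(f(1)) = 3
Difference = -6

-6


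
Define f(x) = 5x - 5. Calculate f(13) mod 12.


f(13) = 60
60 mod 12 = 0

0


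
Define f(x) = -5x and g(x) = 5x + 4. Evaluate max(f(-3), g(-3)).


f(-3) = 15
g(-3) = -11
max = 15

15


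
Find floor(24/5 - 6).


24/5 = 4.8
4.8 - 6 = -1.2
floor(-1.2) = -2

-2


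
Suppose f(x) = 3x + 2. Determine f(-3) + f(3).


f(-3) = -7
f(3) = 11
Sum = 4

4


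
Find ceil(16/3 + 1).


16/3 = 5.3333
5.3333 + 1 = 6.3333
ceil(6.3333) = 7

7


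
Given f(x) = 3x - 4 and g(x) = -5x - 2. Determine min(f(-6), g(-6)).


f(-6) = -22
g(-6) = 28
min = -22

-22


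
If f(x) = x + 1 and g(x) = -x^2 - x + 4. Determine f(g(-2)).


g(-2) = 2
f(2) = 3

3


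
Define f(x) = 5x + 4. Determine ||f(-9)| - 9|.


f(-9) = -41
|-41| = 41
|41 - 9| = 32

32


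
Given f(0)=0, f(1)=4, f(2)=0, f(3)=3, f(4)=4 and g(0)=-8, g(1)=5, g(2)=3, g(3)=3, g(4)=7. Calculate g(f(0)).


-8


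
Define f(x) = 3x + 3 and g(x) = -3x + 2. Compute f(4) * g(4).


-150


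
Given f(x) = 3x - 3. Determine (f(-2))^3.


-729


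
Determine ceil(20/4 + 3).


20/4 = 5
5 + 3 = 8
ceil(8) = 8

8


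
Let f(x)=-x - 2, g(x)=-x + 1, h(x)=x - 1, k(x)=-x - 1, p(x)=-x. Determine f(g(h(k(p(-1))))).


p(-1) = 1
k(1) = -2
h(-2) = -3
g(-3) = 4
f(4) = -6

-6


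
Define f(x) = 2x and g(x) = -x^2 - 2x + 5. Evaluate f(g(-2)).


g(-2) = 5
f(5) = 10

10


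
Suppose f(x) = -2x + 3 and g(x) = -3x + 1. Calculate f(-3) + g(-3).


f(-3) = 9
g(-3) = 10
Sum = 19

19


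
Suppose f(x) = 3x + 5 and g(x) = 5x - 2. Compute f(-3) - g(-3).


f(-3) = -4
g(-3) = -17
Difference = 13

13
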